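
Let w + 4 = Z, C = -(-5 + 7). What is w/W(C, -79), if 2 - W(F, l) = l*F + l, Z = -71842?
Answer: 71846/77 ≈ 933.06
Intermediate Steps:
C = -2 (C = -1*2 = -2)
W(F, l) = 2 - l - F*l (W(F, l) = 2 - (l*F + l) = 2 - (F*l + l) = 2 - (l + F*l) = 2 + (-l - F*l) = 2 - l - F*l)
w = -71846 (w = -4 - 71842 = -71846)
w/W(C, -79) = -71846/(2 - 1*(-79) - 1*(-2)*(-79)) = -71846/(2 + 79 - 158) = -71846/(-77) = -71846*(-1/77) = 71846/77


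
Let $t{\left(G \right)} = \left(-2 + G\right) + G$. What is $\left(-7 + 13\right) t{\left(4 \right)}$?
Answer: $36$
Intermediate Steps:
$t{\left(G \right)} = -2 + 2 G$
$\left(-7 + 13\right) t{\left(4 \right)} = \left(-7 + 13\right) \left(-2 + 2 \cdot 4\right) = 6 \left(-2 + 8\right) = 6 \cdot 6 = 36$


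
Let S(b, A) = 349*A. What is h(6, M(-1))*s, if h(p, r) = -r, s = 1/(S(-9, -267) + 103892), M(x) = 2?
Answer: -2/10709 ≈ -0.00018676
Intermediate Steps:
s = 1/10709 (s = 1/(349*(-267) + 103892) = 1/(-93183 + 103892) = 1/10709 ≈ 9.3379e-5)
h(6, M(-1))*s = -1*2*(1/10709) = -2*1/10709 = -2/10709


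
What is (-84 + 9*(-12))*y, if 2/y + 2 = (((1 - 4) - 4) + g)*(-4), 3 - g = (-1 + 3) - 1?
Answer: -64/3 ≈ -21.333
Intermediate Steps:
g = 2 (g = 3 - ((-1 + 3) - 1) = 3 - (2 - 1) = 3 - 1*1 = 3 - 1 = 2)
y = 1/9 (y = 2/(-2 + (((1 - 4) - 4) + 2)*(-4)) = 2/(-2 + ((-3 - 4) + 2)*(-4)) = 2/(-2 + (-7 + 2)*(-4)) = 2/(-2 - 5*(-4)) = 2/(-2 + 20) = 2/18 = 2*(1/18) = 1/9 ≈ 0.11111)
(-84 + 9*(-12))*y = (-84 + 9*(-12))*(1/9) = (-84 - 108)*(1/9) = -192*1/9 = -64/3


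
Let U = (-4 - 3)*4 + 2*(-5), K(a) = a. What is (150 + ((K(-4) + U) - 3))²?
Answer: 11025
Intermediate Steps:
U = -38 (U = -7*4 - 10 = -28 - 10 = -38)
(150 + ((K(-4) + U) - 3))² = (150 + ((-4 - 38) - 3))² = (150 + (-42 - 3))² = (150 - 45)² = 105² = 11025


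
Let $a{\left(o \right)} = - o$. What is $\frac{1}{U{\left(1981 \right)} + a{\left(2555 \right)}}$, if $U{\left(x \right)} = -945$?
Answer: $- \frac{1}{3500} \approx -0.00028571$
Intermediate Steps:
$\frac{1}{U{\left(1981 \right)} + a{\left(2555 \right)}} = \frac{1}{-945 - 2555} = \frac{1}{-3500} = - \frac{1}{3500}$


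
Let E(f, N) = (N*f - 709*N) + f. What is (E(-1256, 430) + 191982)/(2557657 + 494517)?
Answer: -327112/1526087 ≈ -0.21435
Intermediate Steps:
E(f, N) = f - 709*N + N*f (E(f, N) = (-709*N + N*f) + f = f - 709*N + N*f)
(E(-1256, 430) + 191982)/(2557657 + 494517) = ((-1256 - 709*430 + 430*(-1256)) + 191982)/(2557657 + 494517) = ((-1256 - 304870 - 540080) + 191982)/3052174 = (-846206 + 191982)*(1/3052174) = -654224*1/3052174 = -327112/1526087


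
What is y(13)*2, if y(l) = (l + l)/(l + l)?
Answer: 2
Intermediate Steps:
y(l) = 1 (y(l) = (2*l)/((2*l)) = (2*l)*(1/(2*l)) = 1)
y(13)*2 = 1*2 = 2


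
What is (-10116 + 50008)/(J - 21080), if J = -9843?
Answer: -39892/30923 ≈ -1.2900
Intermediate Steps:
(-10116 + 50008)/(J - 21080) = (-10116 + 50008)/(-9843 - 21080) = 39892/(-30923) = 39892*(-1/30923) = -39892/30923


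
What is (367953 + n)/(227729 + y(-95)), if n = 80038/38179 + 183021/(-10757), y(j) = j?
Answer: 75554522006683/46743674796951 ≈ 1.6164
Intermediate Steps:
n = -6126589993/410691503 (n = 80038*(1/38179) + 183021*(-1/10757) = 80038/38179 - 183021/10757 = -6126589993/410691503 ≈ -14.918)
(367953 + n)/(227729 + y(-95)) = (367953 - 6126589993/410691503)/(227729 - 95) = (151109044013366/410691503)/227634 = (151109044013366/410691503)*(1/227634) = 75554522006683/46743674796951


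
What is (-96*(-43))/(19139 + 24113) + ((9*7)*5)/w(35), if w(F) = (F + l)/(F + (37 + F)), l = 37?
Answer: 40502941/86504 ≈ 468.22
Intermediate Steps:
w(F) = (37 + F)/(37 + 2*F) (w(F) = (F + 37)/(F + (37 + F)) = (37 + F)/(37 + 2*F))
(-96*(-43))/(19139 + 24113) + ((9*7)*5)/w(35) = (-96*(-43))/(19139 + 24113) + ((9*7)*5)/(((37 + 35)/(37 + 2*35))) = 4128/43252 + (63*5)/((72/(37 + 70))) = 4128*(1/43252) + 315/((72/107)) = 1032/10813 + 315/(((1/107)*72)) = 1032/10813 + 315/(72/107) = 1032/10813 + 315*(107/72) = 1032/10813 + 3745/8 = 40502941/86504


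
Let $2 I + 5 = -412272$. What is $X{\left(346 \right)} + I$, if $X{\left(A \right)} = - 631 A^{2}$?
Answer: $- \frac{151493869}{2} \approx -7.5747 \cdot 10^{7}$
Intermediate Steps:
$I = - \frac{412277}{2}$ ($I = - \frac{5}{2} + \frac{1}{2} \left(-412272\right) = - \frac{5}{2} - 206136 = - \frac{412277}{2} \approx -2.0614 \cdot 10^{5}$)
$X{\left(346 \right)} + I = - 631 \cdot 346^{2} - \frac{412277}{2} = \left(-631\right) 119716 - \frac{412277}{2} = -75540796 - \frac{412277}{2} = - \frac{151493869}{2}$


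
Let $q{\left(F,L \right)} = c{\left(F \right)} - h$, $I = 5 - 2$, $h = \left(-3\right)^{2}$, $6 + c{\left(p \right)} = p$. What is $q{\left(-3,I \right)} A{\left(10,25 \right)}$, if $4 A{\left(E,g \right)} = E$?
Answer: $-45$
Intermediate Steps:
$c{\left(p \right)} = -6 + p$
$A{\left(E,g \right)} = \frac{E}{4}$
$h = 9$
$I = 3$
$q{\left(F,L \right)} = -15 + F$ ($q{\left(F,L \right)} = \left(-6 + F\right) - 9 = -15 + F$)
$q{\left(-3,I \right)} A{\left(10,25 \right)} = \left(-15 - 3\right) \frac{1}{4} \cdot 10 = \left(-18\right) \frac{5}{2} = -45$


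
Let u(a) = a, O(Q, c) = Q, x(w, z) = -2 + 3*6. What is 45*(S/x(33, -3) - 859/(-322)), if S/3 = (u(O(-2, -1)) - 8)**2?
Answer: 620685/644 ≈ 963.80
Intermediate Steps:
x(w, z) = 16 (x(w, z) = -2 + 18 = 16)
S = 300 (S = 3*(-2 - 8)**2 = 3*(-10)**2 = 3*100 = 300)
45*(S/x(33, -3) - 859/(-322)) = 45*(300/16 - 859/(-322)) = 45*(300*(1/16) - 859*(-1/322)) = 45*(75/4 + 859/322) = 45*(13793/644) = 620685/644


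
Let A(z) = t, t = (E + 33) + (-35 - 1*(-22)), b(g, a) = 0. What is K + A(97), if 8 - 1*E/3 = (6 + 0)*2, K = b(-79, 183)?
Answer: 8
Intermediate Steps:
K = 0
E = -12 (E = 24 - 3*(6 + 0)*2 = 24 - 18*2 = 24 - 3*12 = 24 - 36 = -12)
t = 8 (t = (-12 + 33) + (-35 - 1*(-22)) = 21 + (-35 + 22) = 21 - 13 = 8)
A(z) = 8
K + A(97) = 0 + 8 = 8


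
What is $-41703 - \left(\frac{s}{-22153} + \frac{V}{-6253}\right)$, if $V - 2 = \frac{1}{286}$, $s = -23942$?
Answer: $- \frac{1652211188733689}{39617494774} \approx -41704.0$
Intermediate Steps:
$V = \frac{573}{286}$ ($V = 2 + \frac{1}{286} = \frac{573}{286} \approx 2.0035$)
$-41703 - \left(\frac{s}{-22153} + \frac{V}{-6253}\right) = -41703 - \left(- \frac{23942}{-22153} + \frac{573}{286 \left(-6253\right)}\right) = -41703 - \left(\left(-23942\right) \left(- \frac{1}{22153}\right) + \frac{573}{286} \left(- \frac{1}{6253}\right)\right) = -41703 - \left(\frac{23942}{22153} - \frac{573}{1788358}\right) = -41703 - \frac{42804173567}{39617494774} = - \frac{1652211188733689}{39617494774}$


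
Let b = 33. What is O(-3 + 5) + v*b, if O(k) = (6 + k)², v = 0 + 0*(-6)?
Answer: 64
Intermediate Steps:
v = 0 (v = 0 + 0 = 0)
O(-3 + 5) + v*b = (6 + (-3 + 5))² + 0*33 = (6 + 2)² + 0 = 8² + 0 = 64 + 0 = 64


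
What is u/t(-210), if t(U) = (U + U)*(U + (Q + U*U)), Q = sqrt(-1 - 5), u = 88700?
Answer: -4634575/963166053 + 4435*I*sqrt(6)/40452974226 ≈ -0.0048118 + 2.6855e-7*I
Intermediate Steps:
Q = I*sqrt(6) (Q = sqrt(-6) = I*sqrt(6) ≈ 2.4495*I)
t(U) = 2*U*(U + U**2 + I*sqrt(6)) (t(U) = (U + U)*(U + (I*sqrt(6) + U*U)) = (2*U)*(U + (I*sqrt(6) + U**2)) = (2*U)*(U + (U**2 + I*sqrt(6))) = (2*U)*(U + U**2 + I*sqrt(6)) = 2*U*(U + U**2 + I*sqrt(6)))
u/t(-210) = 88700/((2*(-210)*(-210 + (-210)**2 + I*sqrt(6)))) = 88700/((2*(-210)*(-210 + 44100 + I*sqrt(6)))) = 88700/((2*(-210)*(43890 + I*sqrt(6)))) = 88700/(-18433800 - 420*I*sqrt(6))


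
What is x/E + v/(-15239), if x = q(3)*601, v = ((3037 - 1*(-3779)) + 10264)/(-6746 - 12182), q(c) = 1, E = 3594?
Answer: 774179038/4627977627 ≈ 0.16728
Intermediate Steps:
v = -305/338 (v = ((3037 + 3779) + 10264)/(-18928) = (6816 + 10264)*(-1/18928) = 17080*(-1/18928) = -305/338 ≈ -0.90237)
x = 601 (x = 1*601 = 601)
x/E + v/(-15239) = 601/3594 - 305/338/(-15239) = 601*(1/3594) - 305/338*(-1/15239) = 601/3594 + 305/5150782 = 774179038/4627977627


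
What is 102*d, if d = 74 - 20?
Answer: 5508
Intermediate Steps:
d = 54
102*d = 102*54 = 5508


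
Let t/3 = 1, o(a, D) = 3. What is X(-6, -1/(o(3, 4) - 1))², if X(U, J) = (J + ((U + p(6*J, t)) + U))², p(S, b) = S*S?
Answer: 2401/16 ≈ 150.06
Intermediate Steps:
t = 3 (t = 3*1 = 3)
p(S, b) = S²
X(U, J) = (J + 2*U + 36*J²)² (X(U, J) = (J + ((U + (6*J)²) + U))² = (J + ((U + 36*J²) + U))² = (J + (2*U + 36*J²))² = (J + 2*U + 36*J²)²)
X(-6, -1/(o(3, 4) - 1))² = ((-1/(3 - 1) + 2*(-6) + 36*(-1/(3 - 1))²)²)² = ((-1/2 - 12 + 36*(-1/2)²)²)² = ((-1*½ - 12 + 36*(-1*½)²)²)² = ((-½ - 12 + 36*(-½)²)²)² = ((-½ - 12 + 36*(¼))²)² = ((-½ - 12 + 9)²)² = ((-7/2)²)² = (49/4)² = 2401/16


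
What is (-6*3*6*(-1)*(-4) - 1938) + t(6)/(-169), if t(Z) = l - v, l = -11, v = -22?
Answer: -400541/169 ≈ -2370.1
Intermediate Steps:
t(Z) = 11 (t(Z) = -11 - 1*(-22) = -11 + 22 = 11)
(-6*3*6*(-1)*(-4) - 1938) + t(6)/(-169) = (-6*3*6*(-1)*(-4) - 1938) + 11/(-169) = (-108*(-1)*(-4) - 1938) + 11*(-1/169) = (-6*(-18)*(-4) - 1938) - 11/169 = (108*(-4) - 1938) - 11/169 = (-432 - 1938) - 11/169 = -2370 - 11/169 = -400541/169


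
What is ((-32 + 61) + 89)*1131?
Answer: 133458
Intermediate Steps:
((-32 + 61) + 89)*1131 = (29 + 89)*1131 = 118*1131 = 133458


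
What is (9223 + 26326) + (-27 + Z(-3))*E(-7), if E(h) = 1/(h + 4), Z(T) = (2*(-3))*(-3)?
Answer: 35552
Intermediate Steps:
Z(T) = 18 (Z(T) = -6*(-3) = 18)
E(h) = 1/(4 + h)
(9223 + 26326) + (-27 + Z(-3))*E(-7) = (9223 + 26326) + (-27 + 18)/(4 - 7) = 35549 - 9/(-3) = 35549 - 9*(-1/3) = 35549 + 3 = 35552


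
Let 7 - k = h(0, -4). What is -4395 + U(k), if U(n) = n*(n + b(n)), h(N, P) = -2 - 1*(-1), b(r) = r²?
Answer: -3819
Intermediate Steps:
h(N, P) = -1 (h(N, P) = -2 + 1 = -1)
k = 8 (k = 7 - 1*(-1) = 7 + 1 = 8)
U(n) = n*(n + n²)
-4395 + U(k) = -4395 + 8²*(1 + 8) = -4395 + 64*9 = -4395 + 576 = -3819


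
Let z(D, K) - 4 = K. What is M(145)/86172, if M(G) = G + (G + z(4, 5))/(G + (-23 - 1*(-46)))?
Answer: 1751/1034064 ≈ 0.0016933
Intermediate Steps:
z(D, K) = 4 + K
M(G) = G + (9 + G)/(23 + G) (M(G) = G + (G + (4 + 5))/(G + (-23 - 1*(-46))) = G + (G + 9)/(G + (-23 + 46)) = G + (9 + G)/(G + 23) = G + (9 + G)/(23 + G))
M(145)/86172 = ((9 + 145² + 24*145)/(23 + 145))/86172 = ((9 + 21025 + 3480)/168)*(1/86172) = ((1/168)*24514)*(1/86172) = (1751/12)*(1/86172) = 1751/1034064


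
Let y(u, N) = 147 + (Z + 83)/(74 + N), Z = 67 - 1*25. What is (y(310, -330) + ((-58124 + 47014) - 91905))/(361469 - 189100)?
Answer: -26334333/44126464 ≈ -0.59679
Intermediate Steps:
Z = 42 (Z = 67 - 25 = 42)
y(u, N) = 147 + 125/(74 + N) (y(u, N) = 147 + (42 + 83)/(74 + N) = 147 + 125/(74 + N))
(y(310, -330) + ((-58124 + 47014) - 91905))/(361469 - 189100) = ((11003 + 147*(-330))/(74 - 330) + ((-58124 + 47014) - 91905))/(361469 - 189100) = ((11003 - 48510)/(-256) + (-11110 - 91905))/172369 = (-1/256*(-37507) - 103015)*(1/172369) = (37507/256 - 103015)*(1/172369) = -26334333/256*1/172369 = -26334333/44126464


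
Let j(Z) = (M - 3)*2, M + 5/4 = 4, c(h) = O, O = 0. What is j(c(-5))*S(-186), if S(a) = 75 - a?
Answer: -261/2 ≈ -130.50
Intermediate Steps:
c(h) = 0
M = 11/4 (M = -5/4 + 4 = 11/4 ≈ 2.7500)
j(Z) = -½ (j(Z) = (11/4 - 3)*2 = -¼*2 = -½)
j(c(-5))*S(-186) = -(75 - 1*(-186))/2 = -(75 + 186)/2 = -½*261 = -261/2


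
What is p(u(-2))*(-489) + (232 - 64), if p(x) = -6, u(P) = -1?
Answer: 3102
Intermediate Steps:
p(u(-2))*(-489) + (232 - 64) = -6*(-489) + (232 - 64) = 2934 + 168 = 3102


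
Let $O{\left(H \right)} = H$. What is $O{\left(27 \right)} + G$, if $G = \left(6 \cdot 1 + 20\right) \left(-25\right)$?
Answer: $-623$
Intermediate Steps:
$G = -650$ ($G = \left(6 + 20\right) \left(-25\right) = 26 \left(-25\right) = -650$)
$O{\left(27 \right)} + G = 27 - 650 = -623$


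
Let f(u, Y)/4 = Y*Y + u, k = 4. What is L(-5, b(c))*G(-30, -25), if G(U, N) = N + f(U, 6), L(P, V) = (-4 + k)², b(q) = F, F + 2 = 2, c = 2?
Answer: 0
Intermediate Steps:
F = 0 (F = -2 + 2 = 0)
b(q) = 0
L(P, V) = 0 (L(P, V) = (-4 + 4)² = 0² = 0)
f(u, Y) = 4*u + 4*Y² (f(u, Y) = 4*(Y*Y + u) = 4*(Y² + u) = 4*(u + Y²) = 4*u + 4*Y²)
G(U, N) = 144 + N + 4*U (G(U, N) = N + (4*U + 4*6²) = N + (4*U + 4*36) = N + (4*U + 144) = N + (144 + 4*U) = 144 + N + 4*U)
L(-5, b(c))*G(-30, -25) = 0*(144 - 25 + 4*(-30)) = 0*(144 - 25 - 120) = 0*(-1) = 0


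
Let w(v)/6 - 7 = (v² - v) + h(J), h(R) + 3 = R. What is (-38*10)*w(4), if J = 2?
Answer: -41040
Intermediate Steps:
h(R) = -3 + R
w(v) = 36 - 6*v + 6*v² (w(v) = 42 + 6*((v² - v) + (-3 + 2)) = 42 + 6*((v² - v) - 1) = 42 + 6*(-1 + v² - v) = 42 + (-6 - 6*v + 6*v²) = 36 - 6*v + 6*v²)
(-38*10)*w(4) = (-38*10)*(36 - 6*4 + 6*4²) = (-38*10)*(36 - 24 + 6*16) = -380*(36 - 24 + 96) = -380*108 = -41040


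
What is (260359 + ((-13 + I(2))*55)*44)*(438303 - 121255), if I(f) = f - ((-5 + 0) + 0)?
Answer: 77942763272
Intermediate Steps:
I(f) = 5 + f (I(f) = f - (-5 + 0) = f - 1*(-5) = f + 5 = 5 + f)
(260359 + ((-13 + I(2))*55)*44)*(438303 - 121255) = (260359 + ((-13 + (5 + 2))*55)*44)*(438303 - 121255) = (260359 + ((-13 + 7)*55)*44)*317048 = (260359 - 6*55*44)*317048 = (260359 - 330*44)*317048 = (260359 - 14520)*317048 = 245839*317048 = 77942763272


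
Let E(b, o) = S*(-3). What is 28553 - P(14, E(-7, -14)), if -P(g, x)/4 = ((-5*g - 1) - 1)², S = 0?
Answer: 49289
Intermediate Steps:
E(b, o) = 0 (E(b, o) = 0*(-3) = 0)
P(g, x) = -4*(-2 - 5*g)² (P(g, x) = -4*((-5*g - 1) - 1)² = -4*((-1 - 5*g) - 1)² = -4*(-2 - 5*g)²)
28553 - P(14, E(-7, -14)) = 28553 - (-4)*(2 + 5*14)² = 28553 - (-4)*(2 + 70)² = 28553 - (-4)*72² = 28553 - (-4)*5184 = 28553 - 1*(-20736) = 28553 + 20736 = 49289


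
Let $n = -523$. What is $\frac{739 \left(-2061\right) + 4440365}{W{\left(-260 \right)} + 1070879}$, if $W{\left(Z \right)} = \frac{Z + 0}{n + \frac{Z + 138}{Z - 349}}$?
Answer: $\frac{5992387762}{2199690121} \approx 2.7242$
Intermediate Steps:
$W{\left(Z \right)} = \frac{Z}{-523 + \frac{138 + Z}{-349 + Z}}$ ($W{\left(Z \right)} = \frac{Z + 0}{-523 + \frac{Z + 138}{Z - 349}} = \frac{Z}{-523 + \frac{138 + Z}{-349 + Z}}$)
$\frac{739 \left(-2061\right) + 4440365}{W{\left(-260 \right)} + 1070879} = \frac{739 \left(-2061\right) + 4440365}{- \frac{260 \left(-349 - 260\right)}{182665 - -135720} + 1070879} = \frac{-1523079 + 4440365}{\left(-260\right) \frac{1}{182665 + 135720} \left(-609\right) + 1070879} = \frac{2917286}{\left(-260\right) \frac{1}{318385} \left(-609\right) + 1070879} = \frac{2917286}{\frac{31668}{63677} + 1070879} = \frac{2917286}{\frac{68190393751}{63677}} = 2917286 \cdot \frac{63677}{68190393751} = \frac{5992387762}{2199690121}$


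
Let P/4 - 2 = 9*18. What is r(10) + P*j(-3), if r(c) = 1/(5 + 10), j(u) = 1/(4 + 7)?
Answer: 9851/165 ≈ 59.703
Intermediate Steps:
P = 656 (P = 8 + 4*(9*18) = 8 + 4*162 = 8 + 648 = 656)
j(u) = 1/11
r(c) = 1/15
r(10) + P*j(-3) = 1/15 + 656*(1/11) = 1/15 + 656/11 = 9851/165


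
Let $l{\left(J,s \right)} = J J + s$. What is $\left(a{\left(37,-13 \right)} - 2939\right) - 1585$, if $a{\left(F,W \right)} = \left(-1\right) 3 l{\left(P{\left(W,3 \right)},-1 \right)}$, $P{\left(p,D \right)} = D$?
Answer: $-4548$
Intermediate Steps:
$l{\left(J,s \right)} = s + J^{2}$ ($l{\left(J,s \right)} = J^{2} + s = s + J^{2}$)
$a{\left(F,W \right)} = -24$ ($a{\left(F,W \right)} = \left(-1\right) 3 \left(-1 + 3^{2}\right) = - 3 \left(-1 + 9\right) = \left(-3\right) 8 = -24$)
$\left(a{\left(37,-13 \right)} - 2939\right) - 1585 = \left(-24 - 2939\right) - 1585 = -2963 - 1585 = -4548$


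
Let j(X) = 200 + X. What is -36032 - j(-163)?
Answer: -36069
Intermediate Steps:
-36032 - j(-163) = -36032 - (200 - 163) = -36032 - 1*37 = -36032 - 37 = -36069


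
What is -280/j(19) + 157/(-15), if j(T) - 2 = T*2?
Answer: -262/15 ≈ -17.467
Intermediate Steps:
j(T) = 2 + 2*T (j(T) = 2 + T*2 = 2 + 2*T)
-280/j(19) + 157/(-15) = -280/(2 + 2*19) + 157/(-15) = -280/(2 + 38) + 157*(-1/15) = -280/40 - 157/15 = -280*1/40 - 157/15 = -7 - 157/15 = -262/15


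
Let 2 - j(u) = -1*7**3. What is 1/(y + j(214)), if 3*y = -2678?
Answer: -3/1643 ≈ -0.0018259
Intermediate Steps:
y = -2678/3 (y = (1/3)*(-2678) = -2678/3 ≈ -892.67)
j(u) = 345 (j(u) = 2 - (-1)*7**3 = 2 - (-1)*343 = 2 - 1*(-343) = 2 + 343 = 345)
1/(y + j(214)) = 1/(-2678/3 + 345) = 1/(-1643/3) = -3/1643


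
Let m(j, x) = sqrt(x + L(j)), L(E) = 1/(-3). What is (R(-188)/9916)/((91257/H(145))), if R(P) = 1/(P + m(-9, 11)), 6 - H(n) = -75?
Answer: -3807/7993322306000 - 27*sqrt(6)/7993322306000 ≈ -4.8455e-10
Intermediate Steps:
H(n) = 81 (H(n) = 6 - 1*(-75) = 6 + 75 = 81)
L(E) = -1/3
m(j, x) = sqrt(-1/3 + x) (m(j, x) = sqrt(x - 1/3) = sqrt(-1/3 + x))
R(P) = 1/(P + 4*sqrt(6)/3) (R(P) = 1/(P + sqrt(-3 + 9*11)/3) = 1/(P + sqrt(-3 + 99)/3) = 1/(P + sqrt(96)/3) = 1/(P + (4*sqrt(6))/3) = 1/(P + 4*sqrt(6)/3))
(R(-188)/9916)/((91257/H(145))) = ((3/(3*(-188) + 4*sqrt(6)))/9916)/((91257/81)) = ((3/(-564 + 4*sqrt(6)))*(1/9916))/((91257*(1/81))) = (3/(9916*(-564 + 4*sqrt(6))))/(30419/27) = (3/(9916*(-564 + 4*sqrt(6))))*(27/30419) = 81/(301634804*(-564 + 4*sqrt(6)))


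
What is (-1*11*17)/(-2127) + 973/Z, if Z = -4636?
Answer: -1202639/9860772 ≈ -0.12196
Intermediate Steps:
(-1*11*17)/(-2127) + 973/Z = (-1*11*17)/(-2127) + 973/(-4636) = -11*17*(-1/2127) + 973*(-1/4636) = -187*(-1/2127) - 973/4636 = 187/2127 - 973/4636 = -1202639/9860772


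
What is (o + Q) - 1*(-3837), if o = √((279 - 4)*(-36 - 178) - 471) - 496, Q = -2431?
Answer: 910 + I*√59321 ≈ 910.0 + 243.56*I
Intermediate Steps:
o = -496 + I*√59321 (o = √(275*(-214) - 471) - 496 = √(-58850 - 471) - 496 = √(-59321) - 496 = I*√59321 - 496 = -496 + I*√59321 ≈ -496.0 + 243.56*I)
(o + Q) - 1*(-3837) = ((-496 + I*√59321) - 2431) - 1*(-3837) = (-2927 + I*√59321) + 3837 = 910 + I*√59321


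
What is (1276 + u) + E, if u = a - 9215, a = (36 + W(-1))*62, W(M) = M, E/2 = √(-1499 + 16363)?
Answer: -5769 + 8*√929 ≈ -5525.2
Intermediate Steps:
E = 8*√929 (E = 2*√(-1499 + 16363) = 2*√14864 = 2*(4*√929) = 8*√929 ≈ 243.84)
a = 2170 (a = (36 - 1)*62 = 35*62 = 2170)
u = -7045 (u = 2170 - 9215 = -7045)
(1276 + u) + E = (1276 - 7045) + 8*√929 = -5769 + 8*√929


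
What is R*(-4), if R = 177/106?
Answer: -354/53 ≈ -6.6792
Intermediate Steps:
R = 177/106 (R = 177*(1/106) = 177/106 ≈ 1.6698)
R*(-4) = (177/106)*(-4) = -354/53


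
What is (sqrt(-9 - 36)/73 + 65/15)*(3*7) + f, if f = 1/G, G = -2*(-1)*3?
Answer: 547/6 + 63*I*sqrt(5)/73 ≈ 91.167 + 1.9298*I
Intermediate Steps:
G = 6 (G = 2*3 = 6)
f = 1/6 ≈ 0.16667
(sqrt(-9 - 36)/73 + 65/15)*(3*7) + f = (sqrt(-9 - 36)/73 + 65/15)*(3*7) + 1/6 = (sqrt(-45)*(1/73) + 65*(1/15))*21 + 1/6 = ((3*I*sqrt(5))*(1/73) + 13/3)*21 + 1/6 = (3*I*sqrt(5)/73 + 13/3)*21 + 1/6 = (13/3 + 3*I*sqrt(5)/73)*21 + 1/6 = (91 + 63*I*sqrt(5)/73) + 1/6 = 547/6 + 63*I*sqrt(5)/73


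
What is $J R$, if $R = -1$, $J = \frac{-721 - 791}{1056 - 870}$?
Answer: $\frac{252}{31} \approx 8.129$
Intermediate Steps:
$J = - \frac{252}{31}$ ($J = - \frac{1512}{186} = \left(-1512\right) \frac{1}{186} = - \frac{252}{31} \approx -8.129$)
$J R = \left(- \frac{252}{31}\right) \left(-1\right) = \frac{252}{31}$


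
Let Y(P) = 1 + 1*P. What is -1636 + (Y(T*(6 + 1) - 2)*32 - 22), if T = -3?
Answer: -2362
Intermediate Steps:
Y(P) = 1 + P
-1636 + (Y(T*(6 + 1) - 2)*32 - 22) = -1636 + ((1 + (-3*(6 + 1) - 2))*32 - 22) = -1636 + ((1 + (-3*7 - 2))*32 - 22) = -1636 + ((1 + (-21 - 2))*32 - 22) = -1636 + ((1 - 23)*32 - 22) = -1636 + (-22*32 - 22) = -1636 + (-704 - 22) = -1636 - 726 = -2362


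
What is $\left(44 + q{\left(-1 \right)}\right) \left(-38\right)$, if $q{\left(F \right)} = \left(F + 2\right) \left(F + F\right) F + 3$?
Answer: $-1862$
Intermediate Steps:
$q{\left(F \right)} = 3 + 2 F^{2} \left(2 + F\right)$ ($q{\left(F \right)} = \left(2 + F\right) 2 F F + 3 = 2 F \left(2 + F\right) F + 3 = 2 F^{2} \left(2 + F\right) + 3 = 3 + 2 F^{2} \left(2 + F\right)$)
$\left(44 + q{\left(-1 \right)}\right) \left(-38\right) = \left(44 + \left(3 + 2 \left(-1\right)^{3} + 4 \left(-1\right)^{2}\right)\right) \left(-38\right) = \left(44 + \left(3 + 2 \left(-1\right) + 4 \cdot 1\right)\right) \left(-38\right) = \left(44 + \left(3 - 2 + 4\right)\right) \left(-38\right) = \left(44 + 5\right) \left(-38\right) = 49 \left(-38\right) = -1862$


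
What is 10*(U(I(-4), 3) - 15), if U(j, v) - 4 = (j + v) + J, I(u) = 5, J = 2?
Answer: -10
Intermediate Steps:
U(j, v) = 6 + j + v (U(j, v) = 4 + ((j + v) + 2) = 4 + (2 + j + v) = 6 + j + v)
10*(U(I(-4), 3) - 15) = 10*((6 + 5 + 3) - 15) = 10*(14 - 15) = 10*(-1) = -10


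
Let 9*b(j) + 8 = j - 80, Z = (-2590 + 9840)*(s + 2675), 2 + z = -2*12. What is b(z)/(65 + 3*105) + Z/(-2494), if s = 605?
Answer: -12300043/1290 ≈ -9534.9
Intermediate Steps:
z = -26 (z = -2 - 2*12 = -2 - 24 = -26)
Z = 23780000 (Z = (-2590 + 9840)*(605 + 2675) = 7250*3280 = 23780000)
b(j) = -88/9 + j/9 (b(j) = -8/9 + (j - 80)/9 = -8/9 + (-80 + j)/9 = -8/9 + (-80/9 + j/9) = -88/9 + j/9)
b(z)/(65 + 3*105) + Z/(-2494) = (-88/9 + (1/9)*(-26))/(65 + 3*105) + 23780000/(-2494) = (-88/9 - 26/9)/(65 + 315) + 23780000*(-1/2494) = -38/3/380 - 410000/43 = -38/3*1/380 - 410000/43 = -1/30 - 410000/43 = -12300043/1290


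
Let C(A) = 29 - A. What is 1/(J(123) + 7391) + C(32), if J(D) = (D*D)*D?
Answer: -5604773/1868258 ≈ -3.0000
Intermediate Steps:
J(D) = D³ (J(D) = D²*D = D³)
1/(J(123) + 7391) + C(32) = 1/(123³ + 7391) + (29 - 1*32) = 1/(1860867 + 7391) + (29 - 32) = 1/1868258 - 3 = -5604773/1868258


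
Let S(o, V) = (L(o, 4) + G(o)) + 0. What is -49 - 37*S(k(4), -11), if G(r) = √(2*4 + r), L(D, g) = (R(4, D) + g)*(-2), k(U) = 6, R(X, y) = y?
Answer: 691 - 37*√14 ≈ 552.56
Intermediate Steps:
L(D, g) = -2*D - 2*g (L(D, g) = (D + g)*(-2) = -2*D - 2*g)
G(r) = √(8 + r)
S(o, V) = -8 + √(8 + o) - 2*o (S(o, V) = ((-2*o - 2*4) + √(8 + o)) + 0 = ((-2*o - 8) + √(8 + o)) + 0 = ((-8 - 2*o) + √(8 + o)) + 0 = (-8 + √(8 + o) - 2*o) + 0 = -8 + √(8 + o) - 2*o)
-49 - 37*S(k(4), -11) = -49 - 37*(-8 + √(8 + 6) - 2*6) = -49 - 37*(-8 + √14 - 12) = -49 - 37*(-20 + √14) = -49 + (740 - 37*√14) = 691 - 37*√14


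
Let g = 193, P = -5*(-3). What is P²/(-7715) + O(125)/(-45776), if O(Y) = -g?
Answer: -1762121/70632368 ≈ -0.024948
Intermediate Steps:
P = 15
O(Y) = -193 (O(Y) = -1*193 = -193)
P²/(-7715) + O(125)/(-45776) = 15²/(-7715) - 193/(-45776) = 225*(-1/7715) - 193*(-1/45776) = -45/1543 + 193/45776 = -1762121/70632368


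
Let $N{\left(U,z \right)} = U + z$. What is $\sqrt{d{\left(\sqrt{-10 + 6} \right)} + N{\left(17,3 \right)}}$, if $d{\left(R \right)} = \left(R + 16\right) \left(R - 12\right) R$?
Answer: $2 \sqrt{1 - 98 i} \approx 14.072 - 13.929 i$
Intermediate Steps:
$d{\left(R \right)} = R \left(-12 + R\right) \left(16 + R\right)$ ($d{\left(R \right)} = \left(16 + R\right) \left(-12 + R\right) R = \left(-12 + R\right) \left(16 + R\right) R = R \left(-12 + R\right) \left(16 + R\right)$)
$\sqrt{d{\left(\sqrt{-10 + 6} \right)} + N{\left(17,3 \right)}} = \sqrt{\sqrt{-10 + 6} \left(-192 + \left(\sqrt{-10 + 6}\right)^{2} + 4 \sqrt{-10 + 6}\right) + \left(17 + 3\right)} = \sqrt{\sqrt{-4} \left(-192 + \left(\sqrt{-4}\right)^{2} + 4 \sqrt{-4}\right) + 20} = \sqrt{2 i \left(-192 + \left(2 i\right)^{2} + 4 \cdot 2 i\right) + 20} = \sqrt{2 i \left(-192 - 4 + 8 i\right) + 20} = \sqrt{2 i \left(-196 + 8 i\right) + 20} = \sqrt{20 + 2 i \left(-196 + 8 i\right)}$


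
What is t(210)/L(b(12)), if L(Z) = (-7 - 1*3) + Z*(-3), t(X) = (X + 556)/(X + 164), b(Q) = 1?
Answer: -383/2431 ≈ -0.15755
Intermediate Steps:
t(X) = (556 + X)/(164 + X)
L(Z) = -10 - 3*Z (L(Z) = (-7 - 3) - 3*Z = -10 - 3*Z)
t(210)/L(b(12)) = ((556 + 210)/(164 + 210))/(-10 - 3*1) = (766/374)/(-10 - 3) = ((1/374)*766)/(-13) = (383/187)*(-1/13) = -383/2431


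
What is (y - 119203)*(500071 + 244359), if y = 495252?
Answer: 279942157070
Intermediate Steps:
(y - 119203)*(500071 + 244359) = (495252 - 119203)*(500071 + 244359) = 376049*744430 = 279942157070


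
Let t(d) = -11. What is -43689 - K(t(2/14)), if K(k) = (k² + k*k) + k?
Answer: -43920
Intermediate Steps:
K(k) = k + 2*k² (K(k) = (k² + k²) + k = 2*k² + k = k + 2*k²)
-43689 - K(t(2/14)) = -43689 - (-11)*(1 + 2*(-11)) = -43689 - (-11)*(1 - 22) = -43689 - (-11)*(-21) = -43689 - 1*231 = -43689 - 231 = -43920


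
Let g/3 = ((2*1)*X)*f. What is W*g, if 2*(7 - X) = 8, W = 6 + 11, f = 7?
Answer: 2142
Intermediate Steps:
W = 17
X = 3 (X = 7 - 1/2*8 = 7 - 4 = 3)
g = 126 (g = 3*(((2*1)*3)*7) = 3*((2*3)*7) = 3*(6*7) = 3*42 = 126)
W*g = 17*126 = 2142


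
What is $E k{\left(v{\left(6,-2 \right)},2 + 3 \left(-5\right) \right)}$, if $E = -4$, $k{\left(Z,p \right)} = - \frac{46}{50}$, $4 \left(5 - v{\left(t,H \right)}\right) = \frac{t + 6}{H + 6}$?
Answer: $\frac{92}{25} \approx 3.68$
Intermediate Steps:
$v{\left(t,H \right)} = 5 - \frac{6 + t}{4 \left(6 + H\right)}$ ($v{\left(t,H \right)} = 5 - \frac{\left(t + 6\right) \frac{1}{H + 6}}{4} = 5 - \frac{\left(6 + t\right) \frac{1}{6 + H}}{4} = 5 - \frac{\frac{1}{6 + H} \left(6 + t\right)}{4} = 5 - \frac{6 + t}{4 \left(6 + H\right)}$)
$k{\left(Z,p \right)} = - \frac{23}{25}$ ($k{\left(Z,p \right)} = \left(-46\right) \frac{1}{50} = - \frac{23}{25}$)
$E k{\left(v{\left(6,-2 \right)},2 + 3 \left(-5\right) \right)} = \left(-4\right) \left(- \frac{23}{25}\right) = \frac{92}{25}$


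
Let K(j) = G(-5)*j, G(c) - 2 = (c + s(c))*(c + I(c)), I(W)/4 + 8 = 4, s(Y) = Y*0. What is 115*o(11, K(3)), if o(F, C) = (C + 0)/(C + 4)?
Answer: 7383/65 ≈ 113.58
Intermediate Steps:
s(Y) = 0
I(W) = -16 (I(W) = -32 + 4*4 = -32 + 16 = -16)
G(c) = 2 + c*(-16 + c) (G(c) = 2 + (c + 0)*(c - 16) = 2 + c*(-16 + c))
K(j) = 107*j (K(j) = (2 + (-5)² - 16*(-5))*j = (2 + 25 + 80)*j = 107*j)
o(F, C) = C/(4 + C)
115*o(11, K(3)) = 115*((107*3)/(4 + 107*3)) = 115*(321/(4 + 321)) = 115*(321/325) = 7383/65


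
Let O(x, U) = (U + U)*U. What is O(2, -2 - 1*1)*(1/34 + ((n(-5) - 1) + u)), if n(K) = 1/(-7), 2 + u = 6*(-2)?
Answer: -32373/119 ≈ -272.04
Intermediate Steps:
u = -14 (u = -2 + 6*(-2) = -2 - 12 = -14)
O(x, U) = 2*U² (O(x, U) = (2*U)*U = 2*U²)
n(K) = -⅐
O(2, -2 - 1*1)*(1/34 + ((n(-5) - 1) + u)) = (2*(-2 - 1*1)²)*(1/34 + ((-⅐ - 1) - 14)) = (2*(-2 - 1)²)*(1/34 + (-8/7 - 14)) = (2*(-3)²)*(1/34 - 106/7) = (2*9)*(-3597/238) = 18*(-3597/238) = -32373/119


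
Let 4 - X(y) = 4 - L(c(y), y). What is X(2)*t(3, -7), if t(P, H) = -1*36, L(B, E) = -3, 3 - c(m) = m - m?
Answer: 108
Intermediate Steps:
c(m) = 3 (c(m) = 3 - (m - m) = 3 - 1*0 = 3 + 0 = 3)
t(P, H) = -36
X(y) = -3 (X(y) = 4 - (4 - 1*(-3)) = 4 - (4 + 3) = 4 - 1*7 = 4 - 7 = -3)
X(2)*t(3, -7) = -3*(-36) = 108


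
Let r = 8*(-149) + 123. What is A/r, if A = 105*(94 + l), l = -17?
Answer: -8085/1069 ≈ -7.5631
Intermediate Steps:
A = 8085 (A = 105*(94 - 17) = 105*77 = 8085)
r = -1069 (r = -1192 + 123 = -1069)
A/r = 8085/(-1069) = 8085*(-1/1069) = -8085/1069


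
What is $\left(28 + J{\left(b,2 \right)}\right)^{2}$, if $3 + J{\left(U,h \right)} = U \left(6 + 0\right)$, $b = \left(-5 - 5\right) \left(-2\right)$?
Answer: $21025$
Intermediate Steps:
$b = 20$ ($b = \left(-5 - 5\right) \left(-2\right) = \left(-10\right) \left(-2\right) = 20$)
$J{\left(U,h \right)} = -3 + 6 U$ ($J{\left(U,h \right)} = -3 + U \left(6 + 0\right) = -3 + U 6 = -3 + 6 U$)
$\left(28 + J{\left(b,2 \right)}\right)^{2} = \left(28 + \left(-3 + 6 \cdot 20\right)\right)^{2} = \left(28 + \left(-3 + 120\right)\right)^{2} = \left(28 + 117\right)^{2} = 145^{2} = 21025$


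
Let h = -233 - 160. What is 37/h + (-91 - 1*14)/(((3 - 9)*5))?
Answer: 2677/786 ≈ 3.4059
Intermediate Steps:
h = -393
37/h + (-91 - 1*14)/(((3 - 9)*5)) = 37/(-393) + (-91 - 1*14)/(((3 - 9)*5)) = 37*(-1/393) + (-91 - 14)/((-6*5)) = -37/393 - 105/(-30) = -37/393 - 105*(-1/30) = -37/393 + 7/2 = 2677/786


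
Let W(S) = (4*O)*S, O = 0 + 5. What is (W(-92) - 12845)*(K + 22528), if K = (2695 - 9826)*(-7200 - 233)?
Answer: -778705180935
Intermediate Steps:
O = 5
W(S) = 20*S (W(S) = (4*5)*S = 20*S)
K = 53004723 (K = -7131*(-7433) = 53004723)
(W(-92) - 12845)*(K + 22528) = (20*(-92) - 12845)*(53004723 + 22528) = (-1840 - 12845)*53027251 = -14685*53027251 = -778705180935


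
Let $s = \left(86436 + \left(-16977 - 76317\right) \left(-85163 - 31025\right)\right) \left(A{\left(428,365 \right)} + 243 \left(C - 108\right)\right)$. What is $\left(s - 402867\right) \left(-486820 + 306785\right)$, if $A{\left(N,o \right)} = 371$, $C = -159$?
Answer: $125893247979605768145$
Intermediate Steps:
$s = -699270963463080$ ($s = \left(86436 + \left(-16977 - 76317\right) \left(-85163 - 31025\right)\right) \left(371 + 243 \left(-159 - 108\right)\right) = \left(86436 - -10839643272\right) \left(371 + 243 \left(-267\right)\right) = \left(86436 + 10839643272\right) \left(371 - 64881\right) = 10839729708 \left(-64510\right) = -699270963463080$)
$\left(s - 402867\right) \left(-486820 + 306785\right) = \left(-699270963463080 - 402867\right) \left(-486820 + 306785\right) = \left(-699270963865947\right) \left(-180035\right) = 125893247979605768145$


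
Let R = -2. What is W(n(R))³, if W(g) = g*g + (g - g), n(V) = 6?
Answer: 46656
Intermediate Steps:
W(g) = g² (W(g) = g² + 0 = g²)
W(n(R))³ = (6²)³ = 36³ = 46656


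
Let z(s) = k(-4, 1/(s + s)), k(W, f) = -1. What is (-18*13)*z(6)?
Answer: 234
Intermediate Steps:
z(s) = -1
(-18*13)*z(6) = -18*13*(-1) = -234*(-1) = 234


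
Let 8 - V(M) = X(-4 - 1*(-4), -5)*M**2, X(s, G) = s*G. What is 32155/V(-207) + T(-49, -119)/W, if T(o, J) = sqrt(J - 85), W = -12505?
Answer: 32155/8 - 2*I*sqrt(51)/12505 ≈ 4019.4 - 0.0011422*I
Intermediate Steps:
X(s, G) = G*s
T(o, J) = sqrt(-85 + J)
V(M) = 8 (V(M) = 8 - (-5*(-4 - 1*(-4)))*M**2 = 8 - (-5*(-4 + 4))*M**2 = 8 - (-5*0)*M**2 = 8 - 0*M**2 = 8 - 1*0 = 8 + 0 = 8)
32155/V(-207) + T(-49, -119)/W = 32155/8 + sqrt(-85 - 119)/(-12505) = 32155*(1/8) + sqrt(-204)*(-1/12505) = 32155/8 + (2*I*sqrt(51))*(-1/12505) = 32155/8 - 2*I*sqrt(51)/12505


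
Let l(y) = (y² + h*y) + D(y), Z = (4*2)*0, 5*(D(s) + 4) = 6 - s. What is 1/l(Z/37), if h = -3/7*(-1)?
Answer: -5/14 ≈ -0.35714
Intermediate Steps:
D(s) = -14/5 - s/5 (D(s) = -4 + (6 - s)/5 = -4 + (6/5 - s/5) = -14/5 - s/5)
h = 3/7 (h = -3*⅐*(-1) = -3/7*(-1) = 3/7 ≈ 0.42857)
Z = 0 (Z = 8*0 = 0)
l(y) = -14/5 + y² + 8*y/35 (l(y) = (y² + 3*y/7) + (-14/5 - y/5) = -14/5 + y² + 8*y/35)
1/l(Z/37) = 1/(-14/5 + (0/37)² + 8*(0/37)/35) = 1/(-14/5 + (0*(1/37))² + 8*(0*(1/37))/35) = 1/(-14/5 + 0² + (8/35)*0) = 1/(-14/5 + 0 + 0) = 1/(-14/5) = -5/14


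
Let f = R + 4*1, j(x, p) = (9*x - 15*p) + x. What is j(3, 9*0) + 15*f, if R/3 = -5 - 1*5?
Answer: -360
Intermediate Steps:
R = -30 (R = 3*(-5 - 1*5) = 3*(-5 - 5) = 3*(-10) = -30)
j(x, p) = -15*p + 10*x (j(x, p) = (-15*p + 9*x) + x = -15*p + 10*x)
f = -26 (f = -30 + 4*1 = -30 + 4 = -26)
j(3, 9*0) + 15*f = (-135*0 + 10*3) + 15*(-26) = (-15*0 + 30) - 390 = (0 + 30) - 390 = 30 - 390 = -360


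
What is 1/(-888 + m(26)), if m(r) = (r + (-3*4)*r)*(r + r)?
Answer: -1/15760 ≈ -6.3452e-5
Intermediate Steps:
m(r) = -22*r² (m(r) = (r - 12*r)*(2*r) = (-11*r)*(2*r) = -22*r²)
1/(-888 + m(26)) = 1/(-888 - 22*26²) = 1/(-888 - 22*676) = 1/(-888 - 14872) = 1/(-15760) = -1/15760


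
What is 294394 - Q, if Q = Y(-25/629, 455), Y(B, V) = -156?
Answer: 294550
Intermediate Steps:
Q = -156
294394 - Q = 294394 - 1*(-156) = 294394 + 156 = 294550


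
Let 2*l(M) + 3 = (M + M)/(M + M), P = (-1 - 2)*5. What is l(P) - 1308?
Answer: -1309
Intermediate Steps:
P = -15 (P = -3*5 = -15)
l(M) = -1 (l(M) = -3/2 + ((M + M)/(M + M))/2 = -3/2 + ((2*M)/((2*M)))/2 = -3/2 + ((2*M)*(1/(2*M)))/2 = -3/2 + (1/2)*1 = -3/2 + 1/2 = -1)
l(P) - 1308 = -1 - 1308 = -1309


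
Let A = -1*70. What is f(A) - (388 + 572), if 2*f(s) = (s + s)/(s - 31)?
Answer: -96890/101 ≈ -959.31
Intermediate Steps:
A = -70
f(s) = s/(-31 + s) (f(s) = ((s + s)/(s - 31))/2 = ((2*s)/(-31 + s))/2 = (2*s/(-31 + s))/2 = s/(-31 + s))
f(A) - (388 + 572) = -70/(-31 - 70) - (388 + 572) = -70/(-101) - 1*960 = -70*(-1/101) - 960 = 70/101 - 960 = -96890/101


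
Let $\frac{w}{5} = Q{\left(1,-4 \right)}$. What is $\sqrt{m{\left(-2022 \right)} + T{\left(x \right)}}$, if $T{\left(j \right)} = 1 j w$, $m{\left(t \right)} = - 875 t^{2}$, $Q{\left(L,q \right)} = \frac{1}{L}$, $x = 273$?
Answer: $7 i \sqrt{73008615} \approx 59812.0 i$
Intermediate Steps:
$w = 5$ ($w = \frac{5}{1} = 5 \cdot 1 = 5$)
$T{\left(j \right)} = 5 j$ ($T{\left(j \right)} = 1 j 5 = j 5 = 5 j$)
$\sqrt{m{\left(-2022 \right)} + T{\left(x \right)}} = \sqrt{- 875 \left(-2022\right)^{2} + 5 \cdot 273} = \sqrt{\left(-875\right) 4088484 + 1365} = \sqrt{-3577423500 + 1365} = \sqrt{-3577422135} = 7 i \sqrt{73008615}$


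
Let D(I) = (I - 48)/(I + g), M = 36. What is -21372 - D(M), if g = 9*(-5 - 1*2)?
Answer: -192352/9 ≈ -21372.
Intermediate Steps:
g = -63 (g = 9*(-5 - 2) = 9*(-7) = -63)
D(I) = (-48 + I)/(-63 + I) (D(I) = (I - 48)/(I - 63) = (-48 + I)/(-63 + I))
-21372 - D(M) = -21372 - (-48 + 36)/(-63 + 36) = -21372 - (-12)/(-27) = -21372 - (-1)*(-12)/27 = -21372 - 1*4/9 = -21372 - 4/9 = -192352/9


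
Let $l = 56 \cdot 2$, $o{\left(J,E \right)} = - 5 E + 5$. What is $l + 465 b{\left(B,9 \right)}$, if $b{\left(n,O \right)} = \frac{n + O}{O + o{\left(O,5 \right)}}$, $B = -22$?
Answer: $\frac{7277}{11} \approx 661.54$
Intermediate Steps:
$o{\left(J,E \right)} = 5 - 5 E$
$l = 112$
$b{\left(n,O \right)} = \frac{O + n}{-20 + O}$ ($b{\left(n,O \right)} = \frac{n + O}{O + \left(5 - 25\right)} = \frac{O + n}{O + \left(5 - 25\right)} = \frac{O + n}{O - 20} = \frac{O + n}{-20 + O}$)
$l + 465 b{\left(B,9 \right)} = 112 + 465 \frac{9 - 22}{-20 + 9} = 112 + 465 \frac{1}{-11} \left(-13\right) = 112 + 465 \left(\left(- \frac{1}{11}\right) \left(-13\right)\right) = 112 + 465 \cdot \frac{13}{11} = 112 + \frac{6045}{11} = \frac{7277}{11}$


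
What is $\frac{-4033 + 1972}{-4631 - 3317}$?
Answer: $\frac{2061}{7948} \approx 0.25931$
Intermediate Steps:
$\frac{-4033 + 1972}{-4631 - 3317} = - \frac{2061}{-7948} = \left(-2061\right) \left(- \frac{1}{7948}\right) = \frac{2061}{7948}$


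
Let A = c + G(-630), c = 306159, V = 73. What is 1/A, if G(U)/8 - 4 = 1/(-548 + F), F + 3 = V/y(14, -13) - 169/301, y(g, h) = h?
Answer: 2180233/667567691199 ≈ 3.2659e-6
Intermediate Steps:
F = -35909/3913 (F = -3 + (73/(-13) - 169/301) = -3 + (73*(-1/13) - 169*1/301) = -3 + (-73/13 - 169/301) = -3 - 24170/3913 = -35909/3913 ≈ -9.1768)
G(U) = 69736152/2180233 (G(U) = 32 + 8/(-548 - 35909/3913) = 32 + 8/(-2180233/3913) = 32 + 8*(-3913/2180233) = 32 - 31304/2180233 = 69736152/2180233)
A = 667567691199/2180233 (A = 306159 + 69736152/2180233 = 667567691199/2180233 ≈ 3.0619e+5)
1/A = 1/(667567691199/2180233) = 2180233/667567691199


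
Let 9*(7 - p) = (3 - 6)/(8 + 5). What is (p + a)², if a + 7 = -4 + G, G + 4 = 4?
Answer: 24025/1521 ≈ 15.796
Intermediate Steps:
G = 0 (G = -4 + 4 = 0)
a = -11 (a = -7 + (-4 + 0) = -7 - 4 = -11)
p = 274/39 (p = 7 - (3 - 6)/(9*(8 + 5)) = 7 - (-1)/(3*13) = 7 - ⅑*(-3/13) = 7 + 1/39 = 274/39 ≈ 7.0256)
(p + a)² = (274/39 - 11)² = (-155/39)² = 24025/1521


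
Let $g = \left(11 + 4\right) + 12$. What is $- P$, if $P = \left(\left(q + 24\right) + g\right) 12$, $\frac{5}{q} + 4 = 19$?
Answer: $-616$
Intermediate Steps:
$q = \frac{1}{3}$ ($q = \frac{5}{-4 + 19} = \frac{5}{15} = 5 \cdot \frac{1}{15} = \frac{1}{3} \approx 0.33333$)
$g = 27$ ($g = 15 + 12 = 27$)
$P = 616$ ($P = \left(\left(\frac{1}{3} + 24\right) + 27\right) 12 = \left(\frac{73}{3} + 27\right) 12 = \frac{154}{3} \cdot 12 = 616$)
$- P = \left(-1\right) 616 = -616$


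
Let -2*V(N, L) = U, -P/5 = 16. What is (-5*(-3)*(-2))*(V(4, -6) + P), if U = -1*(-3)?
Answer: 2445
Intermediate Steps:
P = -80 (P = -5*16 = -80)
U = 3
V(N, L) = -3/2 (V(N, L) = -½*3 = -3/2)
(-5*(-3)*(-2))*(V(4, -6) + P) = (-5*(-3)*(-2))*(-3/2 - 80) = (15*(-2))*(-163/2) = -30*(-163/2) = 2445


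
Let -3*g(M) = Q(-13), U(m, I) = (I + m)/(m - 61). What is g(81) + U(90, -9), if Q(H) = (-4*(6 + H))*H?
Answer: 10799/87 ≈ 124.13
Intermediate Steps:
Q(H) = H*(-24 - 4*H) (Q(H) = (-24 - 4*H)*H = H*(-24 - 4*H))
U(m, I) = (I + m)/(-61 + m)
g(M) = 364/3 (g(M) = -(-4)*(-13)*(6 - 13)/3 = -(-4)*(-13)*(-7)/3 = -⅓*(-364) = 364/3)
g(81) + U(90, -9) = 364/3 + (-9 + 90)/(-61 + 90) = 364/3 + 81/29 = 10799/87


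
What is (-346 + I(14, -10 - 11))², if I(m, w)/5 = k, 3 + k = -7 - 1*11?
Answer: 203401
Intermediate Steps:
k = -21 (k = -3 + (-7 - 1*11) = -3 + (-7 - 11) = -3 - 18 = -21)
I(m, w) = -105 (I(m, w) = 5*(-21) = -105)
(-346 + I(14, -10 - 11))² = (-346 - 105)² = (-451)² = 203401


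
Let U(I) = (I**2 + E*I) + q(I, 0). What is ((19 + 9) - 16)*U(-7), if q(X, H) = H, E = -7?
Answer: 1176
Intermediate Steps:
U(I) = I**2 - 7*I (U(I) = (I**2 - 7*I) + 0 = I**2 - 7*I)
((19 + 9) - 16)*U(-7) = ((19 + 9) - 16)*(-7*(-7 - 7)) = (28 - 16)*(-7*(-14)) = 12*98 = 1176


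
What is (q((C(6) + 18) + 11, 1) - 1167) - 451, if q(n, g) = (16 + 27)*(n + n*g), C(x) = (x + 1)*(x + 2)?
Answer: 5692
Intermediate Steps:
C(x) = (1 + x)*(2 + x)
q(n, g) = 43*n + 43*g*n (q(n, g) = 43*(n + g*n) = 43*n + 43*g*n)
(q((C(6) + 18) + 11, 1) - 1167) - 451 = (43*(((2 + 6**2 + 3*6) + 18) + 11)*(1 + 1) - 1167) - 451 = (43*(((2 + 36 + 18) + 18) + 11)*2 - 1167) - 451 = (43*((56 + 18) + 11)*2 - 1167) - 451 = (43*(74 + 11)*2 - 1167) - 451 = (43*85*2 - 1167) - 451 = (7310 - 1167) - 451 = 6143 - 451 = 5692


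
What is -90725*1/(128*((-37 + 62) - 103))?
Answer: 90725/9984 ≈ 9.0870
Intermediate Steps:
-90725*1/(128*((-37 + 62) - 103)) = -90725*1/(128*(25 - 103)) = -90725/(128*(-78)) = -90725/(-9984) = -90725*(-1/9984) = 90725/9984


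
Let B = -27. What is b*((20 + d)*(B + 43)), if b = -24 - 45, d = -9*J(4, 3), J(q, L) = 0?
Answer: -22080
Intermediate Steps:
d = 0 (d = -9*0 = 0)
b = -69
b*((20 + d)*(B + 43)) = -69*(20 + 0)*(-27 + 43) = -1380*16 = -69*320 = -22080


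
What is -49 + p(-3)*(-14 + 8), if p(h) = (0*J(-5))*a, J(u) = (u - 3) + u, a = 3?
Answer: -49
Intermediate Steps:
J(u) = -3 + 2*u (J(u) = (-3 + u) + u = -3 + 2*u)
p(h) = 0 (p(h) = (0*(-3 + 2*(-5)))*3 = (0*(-3 - 10))*3 = (0*(-13))*3 = 0*3 = 0)
-49 + p(-3)*(-14 + 8) = -49 + 0*(-14 + 8) = -49 + 0*(-6) = -49 + 0 = -49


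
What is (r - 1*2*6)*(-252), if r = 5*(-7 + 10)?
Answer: -756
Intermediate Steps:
r = 15 (r = 5*3 = 15)
(r - 1*2*6)*(-252) = (15 - 1*2*6)*(-252) = (15 - 2*6)*(-252) = (15 - 12)*(-252) = 3*(-252) = -756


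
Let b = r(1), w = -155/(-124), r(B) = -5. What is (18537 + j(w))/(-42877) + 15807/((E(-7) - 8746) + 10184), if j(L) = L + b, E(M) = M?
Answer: 16383287/1543572 ≈ 10.614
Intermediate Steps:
w = 5/4 (w = -155*(-1/124) = 5/4 ≈ 1.2500)
b = -5
j(L) = -5 + L (j(L) = L - 5 = -5 + L)
(18537 + j(w))/(-42877) + 15807/((E(-7) - 8746) + 10184) = (18537 + (-5 + 5/4))/(-42877) + 15807/((-7 - 8746) + 10184) = (18537 - 15/4)*(-1/42877) + 15807/(-8753 + 10184) = (74133/4)*(-1/42877) + 15807/1431 = -74133/171508 + 15807*(1/1431) = -74133/171508 + 5269/477 = 16383287/1543572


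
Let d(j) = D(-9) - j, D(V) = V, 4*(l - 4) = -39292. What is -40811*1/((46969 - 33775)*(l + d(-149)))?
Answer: 40811/127704726 ≈ 0.00031957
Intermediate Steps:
l = -9819 (l = 4 + (¼)*(-39292) = 4 - 9823 = -9819)
d(j) = -9 - j
-40811*1/((46969 - 33775)*(l + d(-149))) = -40811*1/((-9819 + (-9 - 1*(-149)))*(46969 - 33775)) = -40811*1/(13194*(-9819 + (-9 + 149))) = -40811*1/(13194*(-9819 + 140)) = -40811/(13194*(-9679)) = -40811/(-127704726) = -40811*(-1/127704726) = 40811/127704726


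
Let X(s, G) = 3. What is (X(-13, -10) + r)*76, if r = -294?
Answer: -22116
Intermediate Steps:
(X(-13, -10) + r)*76 = (3 - 294)*76 = -291*76 = -22116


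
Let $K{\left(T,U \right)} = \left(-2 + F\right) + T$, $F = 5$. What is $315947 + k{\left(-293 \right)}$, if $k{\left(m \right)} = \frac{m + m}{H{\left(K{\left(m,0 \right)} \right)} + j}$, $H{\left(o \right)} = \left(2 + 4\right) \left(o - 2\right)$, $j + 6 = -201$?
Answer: $\frac{618940759}{1959} \approx 3.1595 \cdot 10^{5}$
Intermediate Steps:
$j = -207$ ($j = -6 - 201 = -207$)
$K{\left(T,U \right)} = 3 + T$ ($K{\left(T,U \right)} = \left(-2 + 5\right) + T = 3 + T$)
$H{\left(o \right)} = -12 + 6 o$ ($H{\left(o \right)} = 6 \left(-2 + o\right) = -12 + 6 o$)
$k{\left(m \right)} = \frac{2 m}{-201 + 6 m}$ ($k{\left(m \right)} = \frac{m + m}{\left(-12 + 6 \left(3 + m\right)\right) - 207} = \frac{2 m}{\left(-12 + \left(18 + 6 m\right)\right) - 207} = \frac{2 m}{\left(6 + 6 m\right) - 207} = \frac{2 m}{-201 + 6 m}$)
$315947 + k{\left(-293 \right)} = 315947 + \frac{2}{3} \left(-293\right) \frac{1}{-67 + 2 \left(-293\right)} = 315947 + \frac{2}{3} \left(-293\right) \frac{1}{-67 - 586} = 315947 + \frac{2}{3} \left(-293\right) \frac{1}{-653} = 315947 + \frac{2}{3} \left(-293\right) \left(- \frac{1}{653}\right) = 315947 + \frac{586}{1959} = \frac{618940759}{1959}$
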